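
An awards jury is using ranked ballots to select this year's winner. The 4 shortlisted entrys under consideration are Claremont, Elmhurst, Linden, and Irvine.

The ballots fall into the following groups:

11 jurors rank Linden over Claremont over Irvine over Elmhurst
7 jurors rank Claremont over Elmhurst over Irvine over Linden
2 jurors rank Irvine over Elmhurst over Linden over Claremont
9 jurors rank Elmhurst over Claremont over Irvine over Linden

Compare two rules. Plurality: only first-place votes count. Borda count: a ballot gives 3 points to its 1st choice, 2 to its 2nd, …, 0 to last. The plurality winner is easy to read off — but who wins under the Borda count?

Claremont

Plurality first-place counts: Claremont 7, Elmhurst 9, Linden 11, Irvine 2 → Linden.
Borda totals: Claremont 61, Elmhurst 45, Linden 35, Irvine 33 → Claremont.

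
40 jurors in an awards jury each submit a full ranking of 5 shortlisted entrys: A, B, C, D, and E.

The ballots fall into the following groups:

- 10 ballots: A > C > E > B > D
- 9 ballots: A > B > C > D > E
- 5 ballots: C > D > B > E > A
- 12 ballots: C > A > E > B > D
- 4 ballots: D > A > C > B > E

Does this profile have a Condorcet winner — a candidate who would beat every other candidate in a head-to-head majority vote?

Yes

Head-to-head results (40 voters total):
A vs B: A wins 35–5.
A vs C: A wins 23–17.
A vs D: A wins 31–9.
A vs E: A wins 35–5.
B vs C: C wins 31–9.
B vs D: B wins 31–9.
B vs E: E wins 22–18.
C vs D: C wins 36–4.
C vs E: C wins 40–0.
D vs E: E wins 22–18.
A beats each rival — B (35–5), C (23–17), D (31–9), E (35–5) — so A is the Condorcet winner.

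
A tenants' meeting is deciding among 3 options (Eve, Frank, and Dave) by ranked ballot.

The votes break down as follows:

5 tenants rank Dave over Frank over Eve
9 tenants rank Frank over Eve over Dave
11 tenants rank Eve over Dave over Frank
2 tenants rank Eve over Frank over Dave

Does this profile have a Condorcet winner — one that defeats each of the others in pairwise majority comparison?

No

Head-to-head results (27 voters total):
Eve vs Frank: Frank wins 14–13.
Eve vs Dave: Eve wins 22–5.
Frank vs Dave: Dave wins 16–11.
No candidate beats all others: Eve beats Dave beats Frank beats Eve, a majority cycle.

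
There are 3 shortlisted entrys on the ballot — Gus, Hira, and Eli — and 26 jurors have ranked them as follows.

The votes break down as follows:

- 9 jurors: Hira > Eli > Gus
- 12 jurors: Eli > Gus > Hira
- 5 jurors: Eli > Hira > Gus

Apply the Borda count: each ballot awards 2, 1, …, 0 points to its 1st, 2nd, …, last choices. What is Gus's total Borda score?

12

Borda scores:
  Gus: 9·0 + 12·1 + 5·0 = 12
  Hira: 9·2 + 12·0 + 5·1 = 23
  Eli: 9·1 + 12·2 + 5·2 = 43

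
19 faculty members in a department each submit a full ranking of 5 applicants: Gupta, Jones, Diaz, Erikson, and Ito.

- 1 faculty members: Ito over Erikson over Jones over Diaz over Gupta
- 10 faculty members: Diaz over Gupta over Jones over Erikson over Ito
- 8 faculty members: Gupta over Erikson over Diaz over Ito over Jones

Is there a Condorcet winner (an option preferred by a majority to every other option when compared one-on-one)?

Head-to-head results (19 voters total):
Gupta vs Jones: Gupta wins 18–1.
Gupta vs Diaz: Diaz wins 11–8.
Gupta vs Erikson: Gupta wins 18–1.
Gupta vs Ito: Gupta wins 18–1.
Jones vs Diaz: Diaz wins 18–1.
Jones vs Erikson: Jones wins 10–9.
Jones vs Ito: Jones wins 10–9.
Diaz vs Erikson: Diaz wins 10–9.
Diaz vs Ito: Diaz wins 18–1.
Erikson vs Ito: Erikson wins 18–1.
Diaz beats each rival — Gupta (11–8), Jones (18–1), Erikson (10–9), Ito (18–1) — so Diaz is the Condorcet winner.

Yes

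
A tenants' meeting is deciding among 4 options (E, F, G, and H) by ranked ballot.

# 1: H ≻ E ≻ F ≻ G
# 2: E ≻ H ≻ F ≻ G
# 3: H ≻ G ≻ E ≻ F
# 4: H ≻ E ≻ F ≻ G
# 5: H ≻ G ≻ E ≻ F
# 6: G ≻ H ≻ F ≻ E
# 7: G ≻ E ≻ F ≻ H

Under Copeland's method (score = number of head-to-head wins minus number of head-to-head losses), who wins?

Pairwise results:
  E vs F: E wins 6–1.
  E vs G: G wins 4–3.
  E vs H: H wins 5–2.
  F vs G: G wins 4–3.
  F vs H: H wins 6–1.
  G vs H: H wins 5–2.
Copeland scores (wins − losses):
  E: 1 − 2 = -1
  F: 0 − 3 = -3
  G: 2 − 1 = 1
  H: 3 − 0 = 3
H has the best Copeland score.

H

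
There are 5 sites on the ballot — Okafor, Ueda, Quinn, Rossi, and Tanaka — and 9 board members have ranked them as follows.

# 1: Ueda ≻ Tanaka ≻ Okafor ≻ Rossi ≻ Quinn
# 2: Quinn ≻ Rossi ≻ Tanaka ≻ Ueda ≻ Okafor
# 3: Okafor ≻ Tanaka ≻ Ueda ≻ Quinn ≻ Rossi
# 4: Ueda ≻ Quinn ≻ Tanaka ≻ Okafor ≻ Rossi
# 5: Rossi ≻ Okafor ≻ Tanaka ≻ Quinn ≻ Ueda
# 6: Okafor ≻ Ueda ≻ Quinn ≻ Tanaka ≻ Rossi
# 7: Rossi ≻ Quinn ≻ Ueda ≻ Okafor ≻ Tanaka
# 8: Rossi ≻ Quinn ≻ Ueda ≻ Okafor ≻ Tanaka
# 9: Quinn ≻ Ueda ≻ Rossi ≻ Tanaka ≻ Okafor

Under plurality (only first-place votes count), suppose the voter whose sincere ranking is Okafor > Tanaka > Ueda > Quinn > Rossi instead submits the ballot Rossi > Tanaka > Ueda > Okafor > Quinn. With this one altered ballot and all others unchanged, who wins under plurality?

First-place totals with the altered ballot: Okafor 1, Ueda 2, Quinn 2, Rossi 4, Tanaka 0.
The winner is unchanged: still Rossi.

Rossi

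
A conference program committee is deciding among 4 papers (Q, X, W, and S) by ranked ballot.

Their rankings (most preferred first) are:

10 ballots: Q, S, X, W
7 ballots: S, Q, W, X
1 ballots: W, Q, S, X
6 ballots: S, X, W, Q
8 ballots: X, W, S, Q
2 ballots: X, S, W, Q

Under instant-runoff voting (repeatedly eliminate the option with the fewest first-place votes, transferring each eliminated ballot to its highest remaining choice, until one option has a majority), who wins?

S

Round 1: S 13, Q 10, X 10, W 1. W has the fewest and is eliminated.
Round 2: S 13, Q 11, X 10. X has the fewest and is eliminated.
Round 3: S 23, Q 11. S has a majority.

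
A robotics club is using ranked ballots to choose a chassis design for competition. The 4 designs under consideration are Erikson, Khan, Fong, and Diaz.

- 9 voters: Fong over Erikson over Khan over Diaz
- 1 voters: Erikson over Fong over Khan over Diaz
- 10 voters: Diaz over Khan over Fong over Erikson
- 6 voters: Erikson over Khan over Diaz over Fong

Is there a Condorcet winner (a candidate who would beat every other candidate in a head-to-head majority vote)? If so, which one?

Head-to-head results (26 voters total):
Erikson vs Khan: Erikson wins 16–10.
Erikson vs Fong: Fong wins 19–7.
Erikson vs Diaz: Erikson wins 16–10.
Khan vs Fong: Khan wins 16–10.
Khan vs Diaz: Khan wins 16–10.
Fong vs Diaz: Diaz wins 16–10.
No candidate beats all others: Erikson beats Khan beats Fong beats Erikson, a majority cycle.

There is no Condorcet winner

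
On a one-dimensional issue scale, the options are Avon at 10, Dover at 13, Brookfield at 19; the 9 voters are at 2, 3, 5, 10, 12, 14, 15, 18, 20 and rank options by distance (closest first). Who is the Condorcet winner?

With single-peaked preferences on a line, the Condorcet winner is the candidate closest to the median voter.
The median voter (position 12) is closest to Dover at 13.
Check: Dover vs Avon — voters closer to Dover: 5 of 9.

Dover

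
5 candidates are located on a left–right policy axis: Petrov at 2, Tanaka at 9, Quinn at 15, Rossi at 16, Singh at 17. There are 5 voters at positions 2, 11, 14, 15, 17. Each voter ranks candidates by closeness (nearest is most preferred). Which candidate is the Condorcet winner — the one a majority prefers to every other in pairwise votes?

Quinn

With single-peaked preferences on a line, the Condorcet winner is the candidate closest to the median voter.
The median voter (position 14) is closest to Quinn at 15.
Check: Quinn vs Tanaka — voters closer to Quinn: 3 of 5.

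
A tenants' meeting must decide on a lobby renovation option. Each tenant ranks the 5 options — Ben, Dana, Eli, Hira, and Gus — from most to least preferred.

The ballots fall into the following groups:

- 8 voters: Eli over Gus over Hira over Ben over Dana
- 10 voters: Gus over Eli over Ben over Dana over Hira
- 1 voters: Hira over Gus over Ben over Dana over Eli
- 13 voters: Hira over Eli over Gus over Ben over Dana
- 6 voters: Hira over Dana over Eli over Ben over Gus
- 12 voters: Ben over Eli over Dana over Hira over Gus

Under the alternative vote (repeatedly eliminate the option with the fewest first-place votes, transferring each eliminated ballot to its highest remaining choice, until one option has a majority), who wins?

Hira

Round 1: Hira 20, Ben 12, Gus 10, Eli 8, Dana 0. Dana has the fewest and is eliminated.
Round 2: Hira 20, Ben 12, Gus 10, Eli 8. Eli has the fewest and is eliminated.
Round 3: Hira 20, Gus 18, Ben 12. Ben has the fewest and is eliminated.
Round 4: Hira 32, Gus 18. Hira has a majority.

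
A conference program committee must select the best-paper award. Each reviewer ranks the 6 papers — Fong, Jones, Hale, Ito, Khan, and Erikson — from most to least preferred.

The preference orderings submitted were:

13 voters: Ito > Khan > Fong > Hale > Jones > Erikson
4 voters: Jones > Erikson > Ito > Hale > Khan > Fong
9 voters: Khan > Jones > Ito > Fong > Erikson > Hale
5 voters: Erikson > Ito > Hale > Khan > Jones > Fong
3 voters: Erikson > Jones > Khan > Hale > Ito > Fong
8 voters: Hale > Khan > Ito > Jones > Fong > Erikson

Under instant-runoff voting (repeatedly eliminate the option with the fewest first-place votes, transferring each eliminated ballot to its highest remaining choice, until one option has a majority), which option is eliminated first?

Fong

Round 1: Ito 13, Khan 9, Hale 8, Erikson 8, Jones 4, Fong 0. Fong has the fewest and is eliminated.
Round 2: Ito 13, Khan 9, Hale 8, Erikson 8, Jones 4. Jones has the fewest and is eliminated.
Round 3: Ito 13, Erikson 12, Khan 9, Hale 8. Hale has the fewest and is eliminated.
Round 4: Khan 17, Ito 13, Erikson 12. Erikson has the fewest and is eliminated.
Round 5: Ito 22, Khan 20. Ito has a majority.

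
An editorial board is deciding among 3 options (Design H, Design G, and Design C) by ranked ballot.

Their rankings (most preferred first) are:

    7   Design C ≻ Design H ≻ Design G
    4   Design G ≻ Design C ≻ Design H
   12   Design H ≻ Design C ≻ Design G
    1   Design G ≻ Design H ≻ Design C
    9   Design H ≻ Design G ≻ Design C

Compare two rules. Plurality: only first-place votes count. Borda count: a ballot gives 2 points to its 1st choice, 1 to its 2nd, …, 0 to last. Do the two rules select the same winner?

Yes

Plurality first-place counts: Design H 21, Design G 5, Design C 7 → Design H.
Borda totals: Design H 50, Design G 19, Design C 30 → Design H.
The two rules agree on Design H.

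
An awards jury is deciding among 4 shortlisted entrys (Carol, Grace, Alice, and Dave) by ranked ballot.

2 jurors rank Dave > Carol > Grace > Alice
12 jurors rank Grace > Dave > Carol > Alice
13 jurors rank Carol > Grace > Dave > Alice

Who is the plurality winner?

Carol

First-place vote totals:
  Carol: 13
  Grace: 12
  Alice: 0
  Dave: 2
Carol has the most first-place votes.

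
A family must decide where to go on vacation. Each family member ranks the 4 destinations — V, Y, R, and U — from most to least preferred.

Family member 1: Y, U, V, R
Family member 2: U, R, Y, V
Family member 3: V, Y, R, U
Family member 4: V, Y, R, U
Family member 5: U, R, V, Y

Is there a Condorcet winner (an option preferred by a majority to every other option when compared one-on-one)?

Head-to-head results (5 voters total):
V vs Y: V wins 3–2.
V vs R: V wins 3–2.
V vs U: U wins 3–2.
Y vs R: Y wins 3–2.
Y vs U: Y wins 3–2.
R vs U: U wins 3–2.
No candidate beats all others: V beats Y beats U beats V, a majority cycle.

No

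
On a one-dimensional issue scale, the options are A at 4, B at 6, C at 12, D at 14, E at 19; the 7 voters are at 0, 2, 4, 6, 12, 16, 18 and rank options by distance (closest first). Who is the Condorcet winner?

B

With single-peaked preferences on a line, the Condorcet winner is the candidate closest to the median voter.
The median voter (position 6) is closest to B at 6.
Check: B vs D — voters closer to B: 4 of 7.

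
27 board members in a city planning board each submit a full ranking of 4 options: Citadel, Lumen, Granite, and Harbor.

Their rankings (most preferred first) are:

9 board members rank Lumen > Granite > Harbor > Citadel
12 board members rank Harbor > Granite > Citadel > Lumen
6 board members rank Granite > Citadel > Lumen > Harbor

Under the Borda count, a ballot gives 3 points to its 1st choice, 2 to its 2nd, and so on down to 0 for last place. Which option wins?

Borda scores:
  Citadel: 9·0 + 12·1 + 6·2 = 24
  Lumen: 9·3 + 12·0 + 6·1 = 33
  Granite: 9·2 + 12·2 + 6·3 = 60
  Harbor: 9·1 + 12·3 + 6·0 = 45
Granite has the highest total.

Granite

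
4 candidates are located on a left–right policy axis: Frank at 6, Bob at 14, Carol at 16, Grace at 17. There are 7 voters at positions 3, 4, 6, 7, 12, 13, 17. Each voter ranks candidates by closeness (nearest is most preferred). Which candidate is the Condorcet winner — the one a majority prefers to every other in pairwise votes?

Frank

With single-peaked preferences on a line, the Condorcet winner is the candidate closest to the median voter.
The median voter (position 7) is closest to Frank at 6.
Check: Frank vs Grace — voters closer to Frank: 4 of 7.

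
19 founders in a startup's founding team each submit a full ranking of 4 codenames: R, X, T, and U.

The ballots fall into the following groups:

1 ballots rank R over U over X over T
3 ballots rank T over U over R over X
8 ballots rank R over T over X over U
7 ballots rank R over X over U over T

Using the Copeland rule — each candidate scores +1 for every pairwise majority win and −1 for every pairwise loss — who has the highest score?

Pairwise results:
  R vs X: R wins 19–0.
  R vs T: R wins 16–3.
  R vs U: R wins 16–3.
  X vs T: T wins 11–8.
  X vs U: X wins 15–4.
  T vs U: T wins 11–8.
Copeland scores (wins − losses):
  R: 3 − 0 = 3
  X: 1 − 2 = -1
  T: 2 − 1 = 1
  U: 0 − 3 = -3
R has the best Copeland score.

R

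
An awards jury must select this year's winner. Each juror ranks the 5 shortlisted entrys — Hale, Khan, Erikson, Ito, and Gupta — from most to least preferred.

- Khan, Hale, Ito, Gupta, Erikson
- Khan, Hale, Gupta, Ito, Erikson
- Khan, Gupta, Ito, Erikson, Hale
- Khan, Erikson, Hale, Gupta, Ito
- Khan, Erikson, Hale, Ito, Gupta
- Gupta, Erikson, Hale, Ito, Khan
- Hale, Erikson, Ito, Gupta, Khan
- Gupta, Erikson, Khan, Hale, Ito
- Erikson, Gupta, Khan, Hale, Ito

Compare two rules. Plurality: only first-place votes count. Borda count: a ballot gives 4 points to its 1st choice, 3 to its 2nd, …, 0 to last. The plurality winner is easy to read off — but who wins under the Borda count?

Plurality first-place counts: Hale 1, Khan 5, Erikson 1, Ito 0, Gupta 2 → Khan.
Borda totals: Hale 18, Khan 24, Erikson 20, Ito 9, Gupta 19 → Khan.

Khan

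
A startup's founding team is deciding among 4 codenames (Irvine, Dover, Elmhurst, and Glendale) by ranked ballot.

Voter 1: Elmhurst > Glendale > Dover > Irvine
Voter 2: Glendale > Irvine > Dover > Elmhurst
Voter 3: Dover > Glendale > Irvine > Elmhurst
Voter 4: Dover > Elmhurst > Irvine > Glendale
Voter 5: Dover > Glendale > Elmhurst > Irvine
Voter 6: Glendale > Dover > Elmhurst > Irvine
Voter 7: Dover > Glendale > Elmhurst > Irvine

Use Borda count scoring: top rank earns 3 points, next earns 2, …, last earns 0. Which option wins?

Borda scores:
  Irvine: 0 + 2 + 1 + 1 + 0 + 0 + 0 = 4
  Dover: 1 + 1 + 3 + 3 + 3 + 2 + 3 = 16
  Elmhurst: 3 + 0 + 0 + 2 + 1 + 1 + 1 = 8
  Glendale: 2 + 3 + 2 + 0 + 2 + 3 + 2 = 14
Dover has the highest total.

Dover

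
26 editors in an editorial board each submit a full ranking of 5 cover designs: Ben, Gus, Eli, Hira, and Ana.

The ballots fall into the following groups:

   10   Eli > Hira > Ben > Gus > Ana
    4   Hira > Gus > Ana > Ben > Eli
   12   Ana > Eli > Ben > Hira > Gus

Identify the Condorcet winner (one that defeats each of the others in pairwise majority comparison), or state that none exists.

Head-to-head results (26 voters total):
Ben vs Gus: Ben wins 22–4.
Ben vs Eli: Eli wins 22–4.
Ben vs Hira: Hira wins 14–12.
Ben vs Ana: Ana wins 16–10.
Gus vs Eli: Eli wins 22–4.
Gus vs Hira: Hira wins 26–0.
Gus vs Ana: Gus wins 14–12.
Eli vs Hira: Eli wins 22–4.
Eli vs Ana: Ana wins 16–10.
Hira vs Ana: Hira wins 14–12.
No candidate beats all others: Ben beats Gus beats Ana beats Ben, a majority cycle.

There is no Condorcet winner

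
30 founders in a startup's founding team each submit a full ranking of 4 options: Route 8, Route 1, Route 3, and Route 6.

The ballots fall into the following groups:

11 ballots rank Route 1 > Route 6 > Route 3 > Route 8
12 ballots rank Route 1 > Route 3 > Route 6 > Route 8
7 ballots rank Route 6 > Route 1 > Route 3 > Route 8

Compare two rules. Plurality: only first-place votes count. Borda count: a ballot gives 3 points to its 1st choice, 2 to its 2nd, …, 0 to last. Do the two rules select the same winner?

Plurality first-place counts: Route 8 0, Route 1 23, Route 3 0, Route 6 7 → Route 1.
Borda totals: Route 8 0, Route 1 83, Route 3 42, Route 6 55 → Route 1.
The two rules agree on Route 1.

Yes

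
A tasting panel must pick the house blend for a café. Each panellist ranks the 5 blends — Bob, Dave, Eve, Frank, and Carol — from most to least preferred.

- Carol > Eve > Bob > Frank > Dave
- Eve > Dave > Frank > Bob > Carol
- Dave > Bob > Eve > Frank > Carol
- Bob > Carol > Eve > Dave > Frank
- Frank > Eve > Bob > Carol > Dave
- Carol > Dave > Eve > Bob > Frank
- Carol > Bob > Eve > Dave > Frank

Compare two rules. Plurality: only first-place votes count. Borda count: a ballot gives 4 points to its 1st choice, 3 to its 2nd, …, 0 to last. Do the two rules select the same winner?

No

Plurality first-place counts: Bob 1, Dave 1, Eve 1, Frank 1, Carol 3 → Carol.
Borda totals: Bob 16, Dave 12, Eve 18, Frank 8, Carol 16 → Eve.
The two rules disagree: plurality picks Carol, Borda picks Eve.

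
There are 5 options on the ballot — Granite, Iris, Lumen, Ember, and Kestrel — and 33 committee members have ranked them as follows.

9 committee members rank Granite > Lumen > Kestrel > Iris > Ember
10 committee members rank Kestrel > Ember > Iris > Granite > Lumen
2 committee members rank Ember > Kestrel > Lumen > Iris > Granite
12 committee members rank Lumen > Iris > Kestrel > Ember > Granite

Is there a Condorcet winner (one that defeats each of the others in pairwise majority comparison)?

No

Head-to-head results (33 voters total):
Granite vs Iris: Iris wins 24–9.
Granite vs Lumen: Granite wins 19–14.
Granite vs Ember: Ember wins 24–9.
Granite vs Kestrel: Kestrel wins 24–9.
Iris vs Lumen: Lumen wins 23–10.
Iris vs Ember: Iris wins 21–12.
Iris vs Kestrel: Kestrel wins 21–12.
Lumen vs Ember: Lumen wins 21–12.
Lumen vs Kestrel: Lumen wins 21–12.
Ember vs Kestrel: Kestrel wins 31–2.
No candidate beats all others: Granite beats Lumen beats Iris beats Granite, a majority cycle.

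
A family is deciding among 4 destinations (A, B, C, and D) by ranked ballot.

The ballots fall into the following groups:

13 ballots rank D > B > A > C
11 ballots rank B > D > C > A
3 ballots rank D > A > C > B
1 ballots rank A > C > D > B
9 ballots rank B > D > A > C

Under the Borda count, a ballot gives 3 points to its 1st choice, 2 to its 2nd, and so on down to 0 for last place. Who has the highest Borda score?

Borda scores:
  A: 13·1 + 11·0 + 3·2 + 3 + 9·1 = 31
  B: 13·2 + 11·3 + 3·0 + 0 + 9·3 = 86
  C: 13·0 + 11·1 + 3·1 + 2 + 9·0 = 16
  D: 13·3 + 11·2 + 3·3 + 1 + 9·2 = 89
D has the highest total.

D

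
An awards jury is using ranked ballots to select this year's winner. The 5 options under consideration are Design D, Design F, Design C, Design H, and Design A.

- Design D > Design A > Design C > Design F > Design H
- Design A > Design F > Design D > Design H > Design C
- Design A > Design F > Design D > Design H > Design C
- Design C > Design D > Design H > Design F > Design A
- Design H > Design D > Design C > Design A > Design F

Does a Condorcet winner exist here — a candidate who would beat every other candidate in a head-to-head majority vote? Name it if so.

Design D

Head-to-head results (5 voters total):
Design D vs Design F: Design D wins 3–2.
Design D vs Design C: Design D wins 4–1.
Design D vs Design H: Design D wins 4–1.
Design D vs Design A: Design D wins 3–2.
Design F vs Design C: Design C wins 3–2.
Design F vs Design H: Design F wins 3–2.
Design F vs Design A: Design A wins 4–1.
Design C vs Design H: Design H wins 3–2.
Design C vs Design A: Design A wins 3–2.
Design H vs Design A: Design A wins 3–2.
Design D beats each rival — Design F (3–2), Design C (4–1), Design H (4–1), Design A (3–2) — so Design D is the Condorcet winner.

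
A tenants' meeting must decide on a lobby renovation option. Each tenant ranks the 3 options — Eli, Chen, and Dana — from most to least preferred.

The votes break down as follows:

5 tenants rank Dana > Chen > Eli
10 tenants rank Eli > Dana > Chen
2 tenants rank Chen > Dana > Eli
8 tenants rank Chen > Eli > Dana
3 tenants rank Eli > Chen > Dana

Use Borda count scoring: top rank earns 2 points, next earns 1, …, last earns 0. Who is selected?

Eli

Borda scores:
  Eli: 5·0 + 10·2 + 2·0 + 8·1 + 3·2 = 34
  Chen: 5·1 + 10·0 + 2·2 + 8·2 + 3·1 = 28
  Dana: 5·2 + 10·1 + 2·1 + 8·0 + 3·0 = 22
Eli has the highest total.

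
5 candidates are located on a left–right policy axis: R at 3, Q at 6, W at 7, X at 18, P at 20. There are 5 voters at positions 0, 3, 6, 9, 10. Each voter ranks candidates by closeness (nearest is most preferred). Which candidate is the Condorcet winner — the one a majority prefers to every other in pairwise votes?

Q

With single-peaked preferences on a line, the Condorcet winner is the candidate closest to the median voter.
The median voter (position 6) is closest to Q at 6.
Check: Q vs P — voters closer to Q: 5 of 5.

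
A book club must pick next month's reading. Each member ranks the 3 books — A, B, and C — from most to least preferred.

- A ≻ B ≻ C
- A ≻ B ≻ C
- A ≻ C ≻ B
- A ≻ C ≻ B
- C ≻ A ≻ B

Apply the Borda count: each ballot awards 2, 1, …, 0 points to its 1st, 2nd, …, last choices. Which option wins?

Borda scores:
  A: 2 + 2 + 2 + 2 + 1 = 9
  B: 1 + 1 + 0 + 0 + 0 = 2
  C: 0 + 0 + 1 + 1 + 2 = 4
A has the highest total.

A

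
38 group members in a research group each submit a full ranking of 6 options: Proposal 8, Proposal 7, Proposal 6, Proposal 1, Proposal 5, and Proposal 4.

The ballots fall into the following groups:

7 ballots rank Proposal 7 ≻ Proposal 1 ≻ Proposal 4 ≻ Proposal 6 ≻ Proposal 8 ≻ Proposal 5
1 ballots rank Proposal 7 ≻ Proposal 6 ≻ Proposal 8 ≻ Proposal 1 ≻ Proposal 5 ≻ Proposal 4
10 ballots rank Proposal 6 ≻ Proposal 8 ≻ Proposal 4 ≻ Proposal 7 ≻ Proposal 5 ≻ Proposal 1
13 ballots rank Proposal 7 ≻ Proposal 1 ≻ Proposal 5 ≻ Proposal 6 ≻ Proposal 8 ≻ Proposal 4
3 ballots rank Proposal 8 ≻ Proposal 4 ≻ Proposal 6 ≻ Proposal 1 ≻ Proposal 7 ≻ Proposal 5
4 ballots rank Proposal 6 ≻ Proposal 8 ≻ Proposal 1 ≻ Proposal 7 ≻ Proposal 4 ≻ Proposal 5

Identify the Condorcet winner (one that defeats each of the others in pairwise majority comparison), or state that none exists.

Head-to-head results (38 voters total):
Proposal 8 vs Proposal 7: Proposal 7 wins 21–17.
Proposal 8 vs Proposal 6: Proposal 6 wins 35–3.
Proposal 8 vs Proposal 1: Proposal 1 wins 20–18.
Proposal 8 vs Proposal 5: Proposal 8 wins 25–13.
Proposal 8 vs Proposal 4: Proposal 8 wins 31–7.
Proposal 7 vs Proposal 6: Proposal 7 wins 21–17.
Proposal 7 vs Proposal 1: Proposal 7 wins 31–7.
Proposal 7 vs Proposal 5: Proposal 7 wins 38–0.
Proposal 7 vs Proposal 4: Proposal 7 wins 25–13.
Proposal 6 vs Proposal 1: Proposal 1 wins 20–18.
Proposal 6 vs Proposal 5: Proposal 6 wins 25–13.
Proposal 6 vs Proposal 4: Proposal 6 wins 28–10.
Proposal 1 vs Proposal 5: Proposal 1 wins 28–10.
Proposal 1 vs Proposal 4: Proposal 1 wins 25–13.
Proposal 5 vs Proposal 4: Proposal 4 wins 24–14.
Proposal 7 beats each rival — Proposal 8 (21–17), Proposal 6 (21–17), Proposal 1 (31–7), Proposal 5 (38–0), Proposal 4 (25–13) — so Proposal 7 is the Condorcet winner.

Proposal 7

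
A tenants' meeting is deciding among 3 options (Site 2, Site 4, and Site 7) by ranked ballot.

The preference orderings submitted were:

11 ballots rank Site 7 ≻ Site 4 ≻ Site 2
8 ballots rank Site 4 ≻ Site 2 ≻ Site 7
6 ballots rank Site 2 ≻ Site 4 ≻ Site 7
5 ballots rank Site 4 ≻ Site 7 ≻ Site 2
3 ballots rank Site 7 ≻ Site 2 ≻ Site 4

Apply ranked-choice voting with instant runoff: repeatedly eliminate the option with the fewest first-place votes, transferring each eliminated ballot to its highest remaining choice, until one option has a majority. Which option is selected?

Site 4

Round 1: Site 7 14, Site 4 13, Site 2 6. Site 2 has the fewest and is eliminated.
Round 2: Site 4 19, Site 7 14. Site 4 has a majority.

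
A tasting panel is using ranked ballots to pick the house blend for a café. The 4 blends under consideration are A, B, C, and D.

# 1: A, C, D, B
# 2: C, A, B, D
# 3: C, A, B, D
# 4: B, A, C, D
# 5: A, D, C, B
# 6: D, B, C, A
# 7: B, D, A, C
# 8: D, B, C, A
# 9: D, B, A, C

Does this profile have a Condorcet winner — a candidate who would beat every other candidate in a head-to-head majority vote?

No

Head-to-head results (9 voters total):
A vs B: B wins 5–4.
A vs C: A wins 5–4.
A vs D: A wins 5–4.
B vs C: B wins 5–4.
B vs D: D wins 5–4.
C vs D: D wins 5–4.
No candidate beats all others: A beats D beats B beats A, a majority cycle.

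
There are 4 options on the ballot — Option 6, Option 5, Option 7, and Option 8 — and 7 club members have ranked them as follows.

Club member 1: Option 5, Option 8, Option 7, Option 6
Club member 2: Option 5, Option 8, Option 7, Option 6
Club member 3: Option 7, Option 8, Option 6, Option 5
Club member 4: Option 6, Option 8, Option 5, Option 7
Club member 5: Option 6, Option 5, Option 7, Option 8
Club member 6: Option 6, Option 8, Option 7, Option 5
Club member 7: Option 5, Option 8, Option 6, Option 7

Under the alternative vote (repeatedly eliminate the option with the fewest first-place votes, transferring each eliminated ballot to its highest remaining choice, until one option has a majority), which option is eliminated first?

Round 1: Option 6 3, Option 5 3, Option 7 1, Option 8 0. Option 8 has the fewest and is eliminated.
Round 2: Option 6 3, Option 5 3, Option 7 1. Option 7 has the fewest and is eliminated.
Round 3: Option 6 4, Option 5 3. Option 6 has a majority.

Option 8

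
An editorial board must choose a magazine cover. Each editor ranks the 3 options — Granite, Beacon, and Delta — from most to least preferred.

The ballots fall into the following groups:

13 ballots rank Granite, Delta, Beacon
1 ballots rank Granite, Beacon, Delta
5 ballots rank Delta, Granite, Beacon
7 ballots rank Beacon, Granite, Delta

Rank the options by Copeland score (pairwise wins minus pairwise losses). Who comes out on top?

Granite

Pairwise results:
  Granite vs Beacon: Granite wins 19–7.
  Granite vs Delta: Granite wins 21–5.
  Beacon vs Delta: Delta wins 18–8.
Copeland scores (wins − losses):
  Granite: 2 − 0 = 2
  Beacon: 0 − 2 = -2
  Delta: 1 − 1 = 0
Granite has the best Copeland score.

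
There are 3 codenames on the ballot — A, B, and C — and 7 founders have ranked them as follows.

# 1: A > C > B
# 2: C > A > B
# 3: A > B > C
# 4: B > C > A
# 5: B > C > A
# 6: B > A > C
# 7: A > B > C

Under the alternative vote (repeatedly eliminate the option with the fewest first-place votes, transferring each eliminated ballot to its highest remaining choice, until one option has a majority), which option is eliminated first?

Round 1: A 3, B 3, C 1. C has the fewest and is eliminated.
Round 2: A 4, B 3. A has a majority.

C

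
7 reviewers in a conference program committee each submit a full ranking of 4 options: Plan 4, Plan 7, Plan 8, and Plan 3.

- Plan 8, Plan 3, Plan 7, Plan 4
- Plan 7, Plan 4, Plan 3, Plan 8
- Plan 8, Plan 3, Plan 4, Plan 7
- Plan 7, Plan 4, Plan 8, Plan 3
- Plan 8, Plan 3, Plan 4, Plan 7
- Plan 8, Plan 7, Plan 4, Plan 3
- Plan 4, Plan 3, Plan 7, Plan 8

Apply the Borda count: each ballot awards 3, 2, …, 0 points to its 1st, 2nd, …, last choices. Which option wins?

Plan 8

Borda scores:
  Plan 4: 0 + 2 + 1 + 2 + 1 + 1 + 3 = 10
  Plan 7: 1 + 3 + 0 + 3 + 0 + 2 + 1 = 10
  Plan 8: 3 + 0 + 3 + 1 + 3 + 3 + 0 = 13
  Plan 3: 2 + 1 + 2 + 0 + 2 + 0 + 2 = 9
Plan 8 has the highest total.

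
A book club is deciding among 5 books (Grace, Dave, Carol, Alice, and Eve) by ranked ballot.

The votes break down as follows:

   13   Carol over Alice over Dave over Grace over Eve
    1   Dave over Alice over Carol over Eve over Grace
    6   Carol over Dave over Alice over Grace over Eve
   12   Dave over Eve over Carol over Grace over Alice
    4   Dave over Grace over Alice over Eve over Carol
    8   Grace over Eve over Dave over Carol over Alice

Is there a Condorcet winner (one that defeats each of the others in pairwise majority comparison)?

Head-to-head results (44 voters total):
Grace vs Dave: Dave wins 36–8.
Grace vs Carol: Carol wins 32–12.
Grace vs Alice: Grace wins 24–20.
Grace vs Eve: Grace wins 31–13.
Dave vs Carol: Dave wins 25–19.
Dave vs Alice: Dave wins 31–13.
Dave vs Eve: Dave wins 36–8.
Carol vs Alice: Carol wins 39–5.
Carol vs Eve: Eve wins 24–20.
Alice vs Eve: Alice wins 24–20.
Dave beats each rival — Grace (36–8), Carol (25–19), Alice (31–13), Eve (36–8) — so Dave is the Condorcet winner.

Yes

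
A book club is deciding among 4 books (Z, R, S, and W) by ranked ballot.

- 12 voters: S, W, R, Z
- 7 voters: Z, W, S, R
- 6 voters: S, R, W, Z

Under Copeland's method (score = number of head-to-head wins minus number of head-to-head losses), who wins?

Pairwise results:
  Z vs R: R wins 18–7.
  Z vs S: S wins 18–7.
  Z vs W: W wins 18–7.
  R vs S: S wins 25–0.
  R vs W: W wins 19–6.
  S vs W: S wins 18–7.
Copeland scores (wins − losses):
  Z: 0 − 3 = -3
  R: 1 − 2 = -1
  S: 3 − 0 = 3
  W: 2 − 1 = 1
S has the best Copeland score.

S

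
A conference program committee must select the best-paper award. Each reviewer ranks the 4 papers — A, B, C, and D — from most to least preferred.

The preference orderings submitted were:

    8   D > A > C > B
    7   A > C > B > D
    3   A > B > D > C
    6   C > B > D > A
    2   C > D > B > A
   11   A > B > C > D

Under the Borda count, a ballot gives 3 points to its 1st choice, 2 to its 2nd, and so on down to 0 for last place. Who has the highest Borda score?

A

Borda scores:
  A: 8·2 + 7·3 + 3·3 + 6·0 + 2·0 + 11·3 = 79
  B: 8·0 + 7·1 + 3·2 + 6·2 + 2·1 + 11·2 = 49
  C: 8·1 + 7·2 + 3·0 + 6·3 + 2·3 + 11·1 = 57
  D: 8·3 + 7·0 + 3·1 + 6·1 + 2·2 + 11·0 = 37
A has the highest total.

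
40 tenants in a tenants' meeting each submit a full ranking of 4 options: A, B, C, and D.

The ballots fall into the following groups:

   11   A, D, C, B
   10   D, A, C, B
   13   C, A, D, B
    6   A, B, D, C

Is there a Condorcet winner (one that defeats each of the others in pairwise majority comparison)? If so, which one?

A

Head-to-head results (40 voters total):
A vs B: A wins 40–0.
A vs C: A wins 27–13.
A vs D: A wins 30–10.
B vs C: C wins 34–6.
B vs D: D wins 34–6.
C vs D: D wins 27–13.
A beats each rival — B (40–0), C (27–13), D (30–10) — so A is the Condorcet winner.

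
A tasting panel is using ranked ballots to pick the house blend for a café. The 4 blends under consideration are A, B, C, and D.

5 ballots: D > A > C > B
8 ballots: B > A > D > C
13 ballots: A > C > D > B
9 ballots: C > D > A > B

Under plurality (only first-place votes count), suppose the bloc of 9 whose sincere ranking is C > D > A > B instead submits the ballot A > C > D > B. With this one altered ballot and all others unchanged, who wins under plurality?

A

First-place totals with the altered ballot: A 22, B 8, C 0, D 5.
The winner is unchanged: still A.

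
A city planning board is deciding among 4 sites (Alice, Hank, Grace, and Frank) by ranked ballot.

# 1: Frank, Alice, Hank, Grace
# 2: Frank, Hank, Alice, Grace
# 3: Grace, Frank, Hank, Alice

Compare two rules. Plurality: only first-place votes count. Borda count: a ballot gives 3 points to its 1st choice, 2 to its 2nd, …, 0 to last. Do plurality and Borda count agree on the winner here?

Plurality first-place counts: Alice 0, Hank 0, Grace 1, Frank 2 → Frank.
Borda totals: Alice 3, Hank 4, Grace 3, Frank 8 → Frank.
The two rules agree on Frank.

Yes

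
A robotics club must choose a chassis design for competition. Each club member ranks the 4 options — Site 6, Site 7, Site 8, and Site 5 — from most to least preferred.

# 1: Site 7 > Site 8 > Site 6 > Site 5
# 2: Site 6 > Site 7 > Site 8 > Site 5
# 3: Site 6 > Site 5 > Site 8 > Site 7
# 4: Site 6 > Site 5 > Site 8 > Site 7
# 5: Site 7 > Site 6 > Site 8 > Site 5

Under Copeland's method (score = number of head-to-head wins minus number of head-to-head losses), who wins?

Site 6

Pairwise results:
  Site 6 vs Site 7: Site 6 wins 3–2.
  Site 6 vs Site 8: Site 6 wins 4–1.
  Site 6 vs Site 5: Site 6 wins 5–0.
  Site 7 vs Site 8: Site 7 wins 3–2.
  Site 7 vs Site 5: Site 7 wins 3–2.
  Site 8 vs Site 5: Site 8 wins 3–2.
Copeland scores (wins − losses):
  Site 6: 3 − 0 = 3
  Site 7: 2 − 1 = 1
  Site 8: 1 − 2 = -1
  Site 5: 0 − 3 = -3
Site 6 has the best Copeland score.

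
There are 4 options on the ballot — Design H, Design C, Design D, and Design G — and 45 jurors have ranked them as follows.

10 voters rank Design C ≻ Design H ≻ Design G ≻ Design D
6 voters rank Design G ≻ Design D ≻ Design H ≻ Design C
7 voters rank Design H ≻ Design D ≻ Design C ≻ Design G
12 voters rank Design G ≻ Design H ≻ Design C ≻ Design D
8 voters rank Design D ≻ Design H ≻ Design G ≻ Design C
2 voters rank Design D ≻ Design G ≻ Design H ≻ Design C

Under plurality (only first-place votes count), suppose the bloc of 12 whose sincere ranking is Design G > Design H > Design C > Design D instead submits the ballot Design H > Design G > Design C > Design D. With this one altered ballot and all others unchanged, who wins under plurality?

Design H

First-place totals with the altered ballot: Design H 19, Design C 10, Design D 10, Design G 6.
The switch changes the winner from Design G to Design H.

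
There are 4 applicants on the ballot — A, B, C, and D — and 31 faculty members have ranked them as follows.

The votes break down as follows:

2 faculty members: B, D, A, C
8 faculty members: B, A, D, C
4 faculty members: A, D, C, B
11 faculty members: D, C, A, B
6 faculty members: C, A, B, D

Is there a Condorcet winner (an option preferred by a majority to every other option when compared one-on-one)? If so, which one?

No Condorcet winner

Head-to-head results (31 voters total):
A vs B: A wins 21–10.
A vs C: C wins 17–14.
A vs D: A wins 18–13.
B vs C: C wins 21–10.
B vs D: B wins 16–15.
C vs D: D wins 25–6.
No candidate beats all others: A beats D beats C beats A, a majority cycle.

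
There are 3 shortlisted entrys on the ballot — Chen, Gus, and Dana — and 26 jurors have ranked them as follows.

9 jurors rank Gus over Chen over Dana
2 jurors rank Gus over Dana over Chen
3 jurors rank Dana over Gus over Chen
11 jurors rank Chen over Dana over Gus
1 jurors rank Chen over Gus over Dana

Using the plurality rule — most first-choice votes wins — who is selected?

First-place vote totals:
  Chen: 12
  Gus: 11
  Dana: 3
Chen has the most first-place votes.

Chen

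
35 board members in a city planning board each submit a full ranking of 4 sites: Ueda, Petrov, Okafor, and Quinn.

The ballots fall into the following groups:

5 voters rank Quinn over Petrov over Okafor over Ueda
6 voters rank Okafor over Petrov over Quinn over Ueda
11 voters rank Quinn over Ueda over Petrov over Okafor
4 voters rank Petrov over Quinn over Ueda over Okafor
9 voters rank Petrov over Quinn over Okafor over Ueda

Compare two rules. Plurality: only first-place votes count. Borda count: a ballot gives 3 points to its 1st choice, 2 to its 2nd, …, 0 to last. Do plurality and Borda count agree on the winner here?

Yes

Plurality first-place counts: Ueda 0, Petrov 13, Okafor 6, Quinn 16 → Quinn.
Borda totals: Ueda 26, Petrov 72, Okafor 32, Quinn 80 → Quinn.
The two rules agree on Quinn.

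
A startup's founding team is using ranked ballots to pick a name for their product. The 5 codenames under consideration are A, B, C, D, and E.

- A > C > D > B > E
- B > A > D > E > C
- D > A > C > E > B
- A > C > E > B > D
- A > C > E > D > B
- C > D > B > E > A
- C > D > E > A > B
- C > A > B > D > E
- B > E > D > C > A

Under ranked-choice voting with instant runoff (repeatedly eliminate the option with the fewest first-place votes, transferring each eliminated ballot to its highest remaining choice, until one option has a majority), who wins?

Round 1: A 3, C 3, B 2, D 1, E 0. E has the fewest and is eliminated.
Round 2: A 3, C 3, B 2, D 1. D has the fewest and is eliminated.
Round 3: A 4, C 3, B 2. B has the fewest and is eliminated.
Round 4: A 5, C 4. A has a majority.

A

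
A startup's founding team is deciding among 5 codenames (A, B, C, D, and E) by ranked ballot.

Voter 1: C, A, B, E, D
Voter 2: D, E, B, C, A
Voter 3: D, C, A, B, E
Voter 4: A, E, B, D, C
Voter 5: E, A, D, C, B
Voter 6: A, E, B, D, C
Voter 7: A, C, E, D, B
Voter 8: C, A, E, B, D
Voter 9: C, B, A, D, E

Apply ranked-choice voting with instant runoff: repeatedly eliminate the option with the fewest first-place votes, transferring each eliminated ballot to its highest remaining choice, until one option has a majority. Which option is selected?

C

Round 1: A 3, C 3, D 2, E 1, B 0. B has the fewest and is eliminated.
Round 2: A 3, C 3, D 2, E 1. E has the fewest and is eliminated.
Round 3: A 4, C 3, D 2. D has the fewest and is eliminated.
Round 4: C 5, A 4. C has a majority.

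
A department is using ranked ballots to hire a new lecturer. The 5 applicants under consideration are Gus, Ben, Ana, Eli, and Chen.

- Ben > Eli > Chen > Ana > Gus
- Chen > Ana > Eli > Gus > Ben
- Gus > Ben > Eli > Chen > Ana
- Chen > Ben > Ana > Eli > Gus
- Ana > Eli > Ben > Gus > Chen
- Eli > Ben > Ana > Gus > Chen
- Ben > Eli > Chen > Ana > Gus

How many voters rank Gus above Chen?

Ballots ranking Gus above Chen: 3.
Ballots ranking Chen above Gus: 4.
So 3 of 7 voters prefer Gus to Chen.

3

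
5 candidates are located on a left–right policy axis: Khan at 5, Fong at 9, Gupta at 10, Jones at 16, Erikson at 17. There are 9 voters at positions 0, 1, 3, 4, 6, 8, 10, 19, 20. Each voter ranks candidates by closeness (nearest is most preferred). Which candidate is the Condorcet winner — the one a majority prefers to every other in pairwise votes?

Khan

With single-peaked preferences on a line, the Condorcet winner is the candidate closest to the median voter.
The median voter (position 6) is closest to Khan at 5.
Check: Khan vs Erikson — voters closer to Khan: 7 of 9.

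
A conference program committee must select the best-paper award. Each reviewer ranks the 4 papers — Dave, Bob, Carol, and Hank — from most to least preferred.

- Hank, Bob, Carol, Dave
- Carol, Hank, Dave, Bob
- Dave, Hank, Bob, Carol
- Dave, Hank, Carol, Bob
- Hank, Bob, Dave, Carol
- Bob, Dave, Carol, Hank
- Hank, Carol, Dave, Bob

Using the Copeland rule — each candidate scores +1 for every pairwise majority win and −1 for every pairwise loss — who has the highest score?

Hank

Pairwise results:
  Dave vs Bob: Dave wins 4–3.
  Dave vs Carol: Dave wins 4–3.
  Dave vs Hank: Hank wins 4–3.
  Bob vs Carol: Bob wins 4–3.
  Bob vs Hank: Hank wins 6–1.
  Carol vs Hank: Hank wins 5–2.
Copeland scores (wins − losses):
  Dave: 2 − 1 = 1
  Bob: 1 − 2 = -1
  Carol: 0 − 3 = -3
  Hank: 3 − 0 = 3
Hank has the best Copeland score.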